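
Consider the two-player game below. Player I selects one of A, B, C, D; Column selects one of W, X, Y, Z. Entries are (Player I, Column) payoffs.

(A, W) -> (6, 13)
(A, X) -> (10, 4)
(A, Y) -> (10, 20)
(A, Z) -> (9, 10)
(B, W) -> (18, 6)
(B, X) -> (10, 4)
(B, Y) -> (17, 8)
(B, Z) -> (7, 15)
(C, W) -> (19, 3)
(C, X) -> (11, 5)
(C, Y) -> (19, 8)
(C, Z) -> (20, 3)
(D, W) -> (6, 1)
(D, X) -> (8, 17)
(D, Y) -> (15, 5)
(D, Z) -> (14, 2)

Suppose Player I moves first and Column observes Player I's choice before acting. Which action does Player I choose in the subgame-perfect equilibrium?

Column best-responds to each possible Player I move:
- A: Column compares 13, 4, 20, 10 and picks Y; Player I would get 10.
- B: Column compares 6, 4, 8, 15 and picks Z; Player I would get 7.
- C: Column compares 3, 5, 8, 3 and picks Y; Player I would get 19.
- D: Column compares 1, 17, 5, 2 and picks X; Player I would get 8.
Maximizing over 10, 7, 19, 8, Player I chooses C. Subgame-perfect outcome: (C, Y) with payoffs (19, 8).

C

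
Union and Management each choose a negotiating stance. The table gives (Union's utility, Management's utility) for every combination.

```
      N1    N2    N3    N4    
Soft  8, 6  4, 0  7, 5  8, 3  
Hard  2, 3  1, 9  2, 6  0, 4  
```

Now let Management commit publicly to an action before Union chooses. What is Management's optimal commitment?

N1

Work backward from Union's decision.
- N1 → Union plays Soft (best of 8, 2); Management gets 6.
- N2 → Union plays Soft (best of 4, 1); Management gets 0.
- N3 → Union plays Soft (best of 7, 2); Management gets 5.
- N4 → Union plays Soft (best of 8, 0); Management gets 3.
Management's induced payoffs are 6, 0, 5, 3, so Management commits to N1. Subgame-perfect outcome: (Soft, N1) with payoffs (8, 6).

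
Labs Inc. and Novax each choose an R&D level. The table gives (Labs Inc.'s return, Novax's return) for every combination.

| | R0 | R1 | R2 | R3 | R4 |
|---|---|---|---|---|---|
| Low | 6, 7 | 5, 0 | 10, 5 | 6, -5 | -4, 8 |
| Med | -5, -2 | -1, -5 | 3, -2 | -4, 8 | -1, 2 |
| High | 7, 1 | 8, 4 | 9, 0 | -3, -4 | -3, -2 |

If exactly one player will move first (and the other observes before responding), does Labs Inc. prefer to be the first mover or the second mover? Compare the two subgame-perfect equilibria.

If Labs Inc. leads: Novax's best replies are Low→R4, Med→R3, High→R1; Labs Inc.'s induced payoffs -4, -4, 8; outcome (High, R1), payoffs (8, 4).
If Novax leads: Labs Inc.'s best replies are R0→High, R1→High, R2→Low, R3→Low, R4→Med; Novax's induced payoffs 1, 4, 5, -5, 2; outcome (Low, R2), payoffs (10, 5).
Labs Inc. gets 8 moving first and 10 moving second, so Labs Inc. prefers to move second.

second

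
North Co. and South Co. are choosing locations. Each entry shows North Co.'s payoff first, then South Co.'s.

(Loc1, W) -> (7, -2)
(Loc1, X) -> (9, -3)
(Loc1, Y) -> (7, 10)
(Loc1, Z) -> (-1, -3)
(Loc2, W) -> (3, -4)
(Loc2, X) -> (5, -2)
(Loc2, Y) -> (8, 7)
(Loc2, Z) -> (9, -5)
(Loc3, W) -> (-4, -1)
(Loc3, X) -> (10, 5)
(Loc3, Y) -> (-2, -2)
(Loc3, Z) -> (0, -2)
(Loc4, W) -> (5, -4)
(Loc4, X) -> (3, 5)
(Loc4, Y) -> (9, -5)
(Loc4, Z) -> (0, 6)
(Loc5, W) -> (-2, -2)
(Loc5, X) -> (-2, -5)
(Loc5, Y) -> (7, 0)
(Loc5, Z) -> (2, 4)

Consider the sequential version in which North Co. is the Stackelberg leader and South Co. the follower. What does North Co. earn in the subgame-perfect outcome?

10

Backward induction with North Co. moving first.
- Loc1 → South Co. plays Y (best of -2, -3, 10, -3); North Co. gets 7.
- Loc2 → South Co. plays Y (best of -4, -2, 7, -5); North Co. gets 8.
- Loc3 → South Co. plays X (best of -1, 5, -2, -2); North Co. gets 10.
- Loc4 → South Co. plays Z (best of -4, 5, -5, 6); North Co. gets 0.
- Loc5 → South Co. plays Z (best of -2, -5, 0, 4); North Co. gets 2.
North Co.'s induced payoffs are 7, 8, 10, 0, 2, so North Co. commits to Loc3. Subgame-perfect outcome: (Loc3, X) with payoffs (10, 5).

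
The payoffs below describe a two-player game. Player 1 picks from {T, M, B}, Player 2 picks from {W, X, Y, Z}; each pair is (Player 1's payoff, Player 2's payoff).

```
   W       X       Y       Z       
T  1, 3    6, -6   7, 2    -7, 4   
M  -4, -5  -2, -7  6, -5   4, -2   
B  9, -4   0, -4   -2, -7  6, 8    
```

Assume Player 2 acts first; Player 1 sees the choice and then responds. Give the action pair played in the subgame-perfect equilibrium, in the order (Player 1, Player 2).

(B, Z)

Player 1 best-responds to each possible Player 2 move:
- W: BR = B, leader payoff -4.
- X: BR = T, leader payoff -6.
- Y: BR = T, leader payoff 2.
- Z: BR = B, leader payoff 8.
Among -4, -6, 2, 8, the best is 8 at Z. Subgame-perfect outcome: (B, Z) with payoffs (6, 8).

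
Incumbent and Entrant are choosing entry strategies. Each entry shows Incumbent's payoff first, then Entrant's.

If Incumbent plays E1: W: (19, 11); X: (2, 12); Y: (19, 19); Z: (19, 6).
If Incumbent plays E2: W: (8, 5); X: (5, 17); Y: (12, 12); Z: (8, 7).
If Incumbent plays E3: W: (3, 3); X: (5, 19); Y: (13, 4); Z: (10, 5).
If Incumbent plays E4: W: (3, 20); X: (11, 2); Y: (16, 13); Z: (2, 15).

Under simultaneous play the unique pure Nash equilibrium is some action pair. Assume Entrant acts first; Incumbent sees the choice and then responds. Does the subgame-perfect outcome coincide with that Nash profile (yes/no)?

yes

Solve by backward induction (Entrant leads).
- W: Incumbent compares 19, 8, 3, 3 and picks E1; Entrant would get 11.
- X: Incumbent compares 2, 5, 5, 11 and picks E4; Entrant would get 2.
- Y: Incumbent compares 19, 12, 13, 16 and picks E1; Entrant would get 19.
- Z: Incumbent compares 19, 8, 10, 2 and picks E1; Entrant would get 6.
Maximizing over 11, 2, 19, 6, Entrant chooses Y. Subgame-perfect outcome: (E1, Y) with payoffs (19, 19).
Now find the simultaneous Nash equilibrium.
Incumbent's best replies: W→E1; X→E4; Y→E1; Z→E1.
Entrant's best replies: E1→Y; E2→X; E3→X; E4→W.
Only (E1, Y) has each player best-responding; Nash payoffs (19, 19).
Sequential outcome (E1, Y) coincides with the Nash profile (E1, Y).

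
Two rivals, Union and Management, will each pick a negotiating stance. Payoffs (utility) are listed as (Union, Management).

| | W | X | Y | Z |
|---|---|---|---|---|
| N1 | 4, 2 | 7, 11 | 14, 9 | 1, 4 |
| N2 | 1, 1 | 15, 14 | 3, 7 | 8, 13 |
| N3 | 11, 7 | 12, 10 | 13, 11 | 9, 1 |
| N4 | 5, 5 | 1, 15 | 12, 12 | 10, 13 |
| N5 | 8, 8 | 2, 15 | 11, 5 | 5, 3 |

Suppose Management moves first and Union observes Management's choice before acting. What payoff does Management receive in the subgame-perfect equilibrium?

14

Backward induction with Management moving first.
- W: BR = N3, leader payoff 7.
- X: BR = N2, leader payoff 14.
- Y: BR = N1, leader payoff 9.
- Z: BR = N4, leader payoff 13.
Maximizing over 7, 14, 9, 13, Management chooses X. Subgame-perfect outcome: (N2, X) with payoffs (15, 14).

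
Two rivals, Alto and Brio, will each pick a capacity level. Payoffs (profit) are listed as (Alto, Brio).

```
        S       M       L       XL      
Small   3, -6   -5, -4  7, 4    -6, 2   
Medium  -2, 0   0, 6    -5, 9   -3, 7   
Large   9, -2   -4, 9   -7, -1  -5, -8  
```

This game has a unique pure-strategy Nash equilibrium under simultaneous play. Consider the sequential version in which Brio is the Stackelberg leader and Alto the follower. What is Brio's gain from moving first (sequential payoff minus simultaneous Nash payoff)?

3

Backward induction with Brio moving first.
- S: BR = Large, leader payoff -2.
- M: BR = Medium, leader payoff 6.
- L: BR = Small, leader payoff 4.
- XL: BR = Medium, leader payoff 7.
Brio's induced payoffs are -2, 6, 4, 7, so Brio commits to XL. Subgame-perfect outcome: (Medium, XL) with payoffs (-3, 7).
Under simultaneous play:
Alto's best replies: S→Large; M→Medium; L→Small; XL→Medium.
Brio's best replies: Small→L; Medium→L; Large→M.
The unique mutual best reply is (Small, L), giving (7, 4).
Brio's commitment gain: 7 − 4 = 3.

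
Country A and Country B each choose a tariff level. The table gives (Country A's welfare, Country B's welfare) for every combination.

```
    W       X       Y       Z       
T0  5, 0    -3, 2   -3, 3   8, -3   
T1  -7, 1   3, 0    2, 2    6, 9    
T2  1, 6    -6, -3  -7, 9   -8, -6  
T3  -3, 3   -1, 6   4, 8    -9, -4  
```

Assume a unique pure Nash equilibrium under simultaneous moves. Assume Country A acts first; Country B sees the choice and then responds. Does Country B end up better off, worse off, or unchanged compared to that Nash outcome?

Country B best-responds to each possible Country A move:
- T0 → Country B plays Y (best of 0, 2, 3, -3); Country A gets -3.
- T1 → Country B plays Z (best of 1, 0, 2, 9); Country A gets 6.
- T2 → Country B plays Y (best of 6, -3, 9, -6); Country A gets -7.
- T3 → Country B plays Y (best of 3, 6, 8, -4); Country A gets 4.
Maximizing over -3, 6, -7, 4, Country A chooses T1. Subgame-perfect outcome: (T1, Z) with payoffs (6, 9).
Now find the simultaneous Nash equilibrium.
Country A's best replies: W→T0; X→T1; Y→T3; Z→T0.
Country B's best replies: T0→Y; T1→Z; T2→Y; T3→Y.
The unique mutual best reply is (T3, Y), giving (4, 8).
Country B earns 9 sequentially versus 8 at the Nash outcome: better off.

better off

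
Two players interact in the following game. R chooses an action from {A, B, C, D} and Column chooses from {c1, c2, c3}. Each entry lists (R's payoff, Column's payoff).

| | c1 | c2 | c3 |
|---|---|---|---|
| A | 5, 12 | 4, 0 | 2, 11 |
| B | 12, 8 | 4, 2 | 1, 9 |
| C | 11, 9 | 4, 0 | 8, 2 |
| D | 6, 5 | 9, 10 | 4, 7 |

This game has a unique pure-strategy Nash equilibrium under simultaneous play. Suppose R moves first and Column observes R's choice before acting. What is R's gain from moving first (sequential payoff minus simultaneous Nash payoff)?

2

Column best-responds to each possible R move:
- A: Column compares 12, 0, 11 and picks c1; R would get 5.
- B: Column compares 8, 2, 9 and picks c3; R would get 1.
- C: Column compares 9, 0, 2 and picks c1; R would get 11.
- D: Column compares 5, 10, 7 and picks c2; R would get 9.
R's induced payoffs are 5, 1, 11, 9, so R commits to C. Subgame-perfect outcome: (C, c1) with payoffs (11, 9).
Under simultaneous play:
R's best replies: c1→B; c2→D; c3→C.
Column's best replies: A→c1; B→c3; C→c1; D→c2.
The unique mutual best reply is (D, c2), giving (9, 10).
R's commitment gain: 11 − 9 = 2.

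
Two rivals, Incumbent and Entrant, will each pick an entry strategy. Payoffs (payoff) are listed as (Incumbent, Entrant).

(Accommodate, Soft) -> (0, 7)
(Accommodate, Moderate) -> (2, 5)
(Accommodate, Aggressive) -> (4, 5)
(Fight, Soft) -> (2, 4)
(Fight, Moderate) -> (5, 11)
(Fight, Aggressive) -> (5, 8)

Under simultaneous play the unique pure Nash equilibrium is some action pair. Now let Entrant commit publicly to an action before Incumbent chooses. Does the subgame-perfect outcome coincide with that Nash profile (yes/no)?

yes

Incumbent best-responds to each possible Entrant move:
- Soft → Incumbent plays Fight (best of 0, 2); Entrant gets 4.
- Moderate → Incumbent plays Fight (best of 2, 5); Entrant gets 11.
- Aggressive → Incumbent plays Fight (best of 4, 5); Entrant gets 8.
Maximizing over 4, 11, 8, Entrant chooses Moderate. Subgame-perfect outcome: (Fight, Moderate) with payoffs (5, 11).
Under simultaneous play:
Incumbent's best replies: Soft→Fight; Moderate→Fight; Aggressive→Fight.
Entrant's best replies: Accommodate→Soft; Fight→Moderate.
The unique mutual best reply is (Fight, Moderate), giving (5, 11).
Sequential outcome (Fight, Moderate) coincides with the Nash profile (Fight, Moderate).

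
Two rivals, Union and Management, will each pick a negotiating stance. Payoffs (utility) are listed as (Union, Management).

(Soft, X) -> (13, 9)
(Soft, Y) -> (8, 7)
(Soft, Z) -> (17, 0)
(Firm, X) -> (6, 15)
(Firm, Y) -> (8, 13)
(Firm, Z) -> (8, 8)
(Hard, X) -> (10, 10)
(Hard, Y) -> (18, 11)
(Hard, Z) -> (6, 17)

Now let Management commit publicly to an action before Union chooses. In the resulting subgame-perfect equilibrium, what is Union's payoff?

Work backward from Union's decision.
- X: BR = Soft, leader payoff 9.
- Y: BR = Hard, leader payoff 11.
- Z: BR = Soft, leader payoff 0.
Maximizing over 9, 11, 0, Management chooses Y. Subgame-perfect outcome: (Hard, Y) with payoffs (18, 11).

18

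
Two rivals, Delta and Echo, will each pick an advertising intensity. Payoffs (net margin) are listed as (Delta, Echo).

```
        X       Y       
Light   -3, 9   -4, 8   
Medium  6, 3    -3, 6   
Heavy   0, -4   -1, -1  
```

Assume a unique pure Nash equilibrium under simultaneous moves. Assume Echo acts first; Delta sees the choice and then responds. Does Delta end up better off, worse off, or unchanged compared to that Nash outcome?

Delta best-responds to each possible Echo move:
- X: BR = Medium, leader payoff 3.
- Y: BR = Heavy, leader payoff -1.
Among 3, -1, the best is 3 at X. Subgame-perfect outcome: (Medium, X) with payoffs (6, 3).
Under simultaneous play:
Delta's best replies: X→Medium; Y→Heavy.
Echo's best replies: Light→X; Medium→Y; Heavy→Y.
Only (Heavy, Y) has each player best-responding; Nash payoffs (-1, -1).
Delta earns 6 sequentially versus -1 at the Nash outcome: better off.

better off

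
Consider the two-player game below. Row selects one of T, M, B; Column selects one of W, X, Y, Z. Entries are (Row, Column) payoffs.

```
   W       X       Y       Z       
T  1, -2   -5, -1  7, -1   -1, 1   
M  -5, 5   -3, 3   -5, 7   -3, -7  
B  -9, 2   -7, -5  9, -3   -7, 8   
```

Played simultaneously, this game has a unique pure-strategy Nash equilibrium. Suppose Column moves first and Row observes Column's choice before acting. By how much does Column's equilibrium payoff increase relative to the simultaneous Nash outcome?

2

Row best-responds to each possible Column move:
- W: BR = T, leader payoff -2.
- X: BR = M, leader payoff 3.
- Y: BR = B, leader payoff -3.
- Z: BR = T, leader payoff 1.
Column's induced payoffs are -2, 3, -3, 1, so Column commits to X. Subgame-perfect outcome: (M, X) with payoffs (-3, 3).
Now find the simultaneous Nash equilibrium.
Row's best replies: W→T; X→M; Y→B; Z→T.
Column's best replies: T→Z; M→Y; B→Z.
Only (T, Z) has each player best-responding; Nash payoffs (-1, 1).
Column's commitment gain: 3 − 1 = 2.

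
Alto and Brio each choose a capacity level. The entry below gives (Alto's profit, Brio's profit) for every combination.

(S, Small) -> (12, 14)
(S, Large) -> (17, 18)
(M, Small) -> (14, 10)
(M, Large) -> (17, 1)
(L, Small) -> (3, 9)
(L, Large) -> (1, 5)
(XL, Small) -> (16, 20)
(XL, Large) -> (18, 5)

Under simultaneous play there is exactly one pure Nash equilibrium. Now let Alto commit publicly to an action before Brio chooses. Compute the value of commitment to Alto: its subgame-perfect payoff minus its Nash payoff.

Work backward from Brio's decision.
- S: Brio compares 14, 18 and picks Large; Alto would get 17.
- M: Brio compares 10, 1 and picks Small; Alto would get 14.
- L: Brio compares 9, 5 and picks Small; Alto would get 3.
- XL: Brio compares 20, 5 and picks Small; Alto would get 16.
Among 17, 14, 3, 16, the best is 17 at S. Subgame-perfect outcome: (S, Large) with payoffs (17, 18).
Under simultaneous play:
Alto's best replies: Small→XL; Large→XL.
Brio's best replies: S→Large; M→Small; L→Small; XL→Small.
Only (XL, Small) has each player best-responding; Nash payoffs (16, 20).
Alto's commitment gain: 17 − 16 = 1.

1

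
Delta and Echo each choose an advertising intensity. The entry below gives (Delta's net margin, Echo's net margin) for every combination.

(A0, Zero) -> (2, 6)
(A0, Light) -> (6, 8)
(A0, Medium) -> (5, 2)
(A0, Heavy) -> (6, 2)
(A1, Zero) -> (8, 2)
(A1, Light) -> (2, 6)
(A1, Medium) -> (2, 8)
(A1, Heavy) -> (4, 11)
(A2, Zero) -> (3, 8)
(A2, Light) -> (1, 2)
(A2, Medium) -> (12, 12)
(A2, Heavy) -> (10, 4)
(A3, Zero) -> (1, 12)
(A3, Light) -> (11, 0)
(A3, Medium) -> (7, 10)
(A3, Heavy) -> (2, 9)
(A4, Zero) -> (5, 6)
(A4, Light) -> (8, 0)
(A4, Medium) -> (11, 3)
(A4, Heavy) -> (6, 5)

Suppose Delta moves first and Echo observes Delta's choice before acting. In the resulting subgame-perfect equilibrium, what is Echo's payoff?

Work backward from Echo's decision.
- A0: Echo compares 6, 8, 2, 2 and picks Light; Delta would get 6.
- A1: Echo compares 2, 6, 8, 11 and picks Heavy; Delta would get 4.
- A2: Echo compares 8, 2, 12, 4 and picks Medium; Delta would get 12.
- A3: Echo compares 12, 0, 10, 9 and picks Zero; Delta would get 1.
- A4: Echo compares 6, 0, 3, 5 and picks Zero; Delta would get 5.
Delta's induced payoffs are 6, 4, 12, 1, 5, so Delta commits to A2. Subgame-perfect outcome: (A2, Medium) with payoffs (12, 12).

12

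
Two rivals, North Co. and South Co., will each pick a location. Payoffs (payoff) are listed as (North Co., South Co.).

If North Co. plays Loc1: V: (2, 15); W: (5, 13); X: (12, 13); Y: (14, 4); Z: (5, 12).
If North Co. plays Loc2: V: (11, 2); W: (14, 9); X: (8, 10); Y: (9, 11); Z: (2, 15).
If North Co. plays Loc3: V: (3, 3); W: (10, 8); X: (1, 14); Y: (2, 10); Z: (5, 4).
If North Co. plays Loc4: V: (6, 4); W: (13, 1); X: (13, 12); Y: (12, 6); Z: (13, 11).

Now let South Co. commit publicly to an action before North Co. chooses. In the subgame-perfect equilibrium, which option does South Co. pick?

X

North Co. best-responds to each possible South Co. move:
- V: BR = Loc2, leader payoff 2.
- W: BR = Loc2, leader payoff 9.
- X: BR = Loc4, leader payoff 12.
- Y: BR = Loc1, leader payoff 4.
- Z: BR = Loc4, leader payoff 11.
South Co.'s induced payoffs are 2, 9, 12, 4, 11, so South Co. commits to X. Subgame-perfect outcome: (Loc4, X) with payoffs (13, 12).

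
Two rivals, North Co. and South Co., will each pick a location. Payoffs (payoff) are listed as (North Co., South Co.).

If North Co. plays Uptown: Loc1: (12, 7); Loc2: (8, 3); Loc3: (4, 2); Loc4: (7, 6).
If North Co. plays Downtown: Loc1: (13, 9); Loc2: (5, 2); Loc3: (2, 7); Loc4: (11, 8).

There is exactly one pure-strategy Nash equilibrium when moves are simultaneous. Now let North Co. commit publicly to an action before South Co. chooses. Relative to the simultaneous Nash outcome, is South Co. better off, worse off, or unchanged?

South Co. best-responds to each possible North Co. move:
- Uptown: BR = Loc1, leader payoff 12.
- Downtown: BR = Loc1, leader payoff 13.
Among 12, 13, the best is 13 at Downtown. Subgame-perfect outcome: (Downtown, Loc1) with payoffs (13, 9).
Now find the simultaneous Nash equilibrium.
North Co.'s best replies: Loc1→Downtown; Loc2→Uptown; Loc3→Uptown; Loc4→Downtown.
South Co.'s best replies: Uptown→Loc1; Downtown→Loc1.
The unique mutual best reply is (Downtown, Loc1), giving (13, 9).
South Co. earns 9 sequentially versus 9 at the Nash outcome: unchanged.

unchanged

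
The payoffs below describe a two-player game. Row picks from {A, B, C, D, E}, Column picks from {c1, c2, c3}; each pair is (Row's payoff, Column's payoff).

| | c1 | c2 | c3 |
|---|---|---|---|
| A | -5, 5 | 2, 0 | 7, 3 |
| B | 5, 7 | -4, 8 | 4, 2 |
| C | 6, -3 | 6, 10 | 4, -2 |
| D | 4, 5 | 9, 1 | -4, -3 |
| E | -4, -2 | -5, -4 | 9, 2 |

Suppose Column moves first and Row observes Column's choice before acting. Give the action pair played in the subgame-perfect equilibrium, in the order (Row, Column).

Row best-responds to each possible Column move:
- c1 → Row plays C (best of -5, 5, 6, 4, -4); Column gets -3.
- c2 → Row plays D (best of 2, -4, 6, 9, -5); Column gets 1.
- c3 → Row plays E (best of 7, 4, 4, -4, 9); Column gets 2.
Maximizing over -3, 1, 2, Column chooses c3. Subgame-perfect outcome: (E, c3) with payoffs (9, 2).

(E, c3)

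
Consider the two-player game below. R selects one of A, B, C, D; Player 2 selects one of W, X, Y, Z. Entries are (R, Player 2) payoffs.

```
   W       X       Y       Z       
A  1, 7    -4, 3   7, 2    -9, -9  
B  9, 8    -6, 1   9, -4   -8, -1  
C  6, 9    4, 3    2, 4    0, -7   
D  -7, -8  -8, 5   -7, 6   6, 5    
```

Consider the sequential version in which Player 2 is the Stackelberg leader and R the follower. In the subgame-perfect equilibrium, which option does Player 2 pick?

W

Solve by backward induction (Player 2 leads).
- W: R compares 1, 9, 6, -7 and picks B; Player 2 would get 8.
- X: R compares -4, -6, 4, -8 and picks C; Player 2 would get 3.
- Y: R compares 7, 9, 2, -7 and picks B; Player 2 would get -4.
- Z: R compares -9, -8, 0, 6 and picks D; Player 2 would get 5.
Among 8, 3, -4, 5, the best is 8 at W. Subgame-perfect outcome: (B, W) with payoffs (9, 8).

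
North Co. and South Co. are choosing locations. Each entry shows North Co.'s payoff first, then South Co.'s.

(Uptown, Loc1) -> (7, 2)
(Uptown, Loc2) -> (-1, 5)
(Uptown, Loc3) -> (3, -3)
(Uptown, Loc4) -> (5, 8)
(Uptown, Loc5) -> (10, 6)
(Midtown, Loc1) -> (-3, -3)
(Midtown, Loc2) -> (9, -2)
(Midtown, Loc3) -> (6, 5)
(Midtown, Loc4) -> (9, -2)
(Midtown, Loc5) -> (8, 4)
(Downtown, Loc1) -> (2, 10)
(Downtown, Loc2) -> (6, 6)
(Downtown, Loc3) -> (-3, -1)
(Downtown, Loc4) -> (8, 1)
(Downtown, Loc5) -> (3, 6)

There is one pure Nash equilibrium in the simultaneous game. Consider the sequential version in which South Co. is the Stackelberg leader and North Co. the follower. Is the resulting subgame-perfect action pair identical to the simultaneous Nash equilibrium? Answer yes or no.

no

Solve by backward induction (South Co. leads).
- Loc1: North Co. compares 7, -3, 2 and picks Uptown; South Co. would get 2.
- Loc2: North Co. compares -1, 9, 6 and picks Midtown; South Co. would get -2.
- Loc3: North Co. compares 3, 6, -3 and picks Midtown; South Co. would get 5.
- Loc4: North Co. compares 5, 9, 8 and picks Midtown; South Co. would get -2.
- Loc5: North Co. compares 10, 8, 3 and picks Uptown; South Co. would get 6.
South Co.'s induced payoffs are 2, -2, 5, -2, 6, so South Co. commits to Loc5. Subgame-perfect outcome: (Uptown, Loc5) with payoffs (10, 6).
For the simultaneous game, intersect best replies.
North Co.'s best replies: Loc1→Uptown; Loc2→Midtown; Loc3→Midtown; Loc4→Midtown; Loc5→Uptown.
South Co.'s best replies: Uptown→Loc4; Midtown→Loc3; Downtown→Loc1.
Only (Midtown, Loc3) has each player best-responding; Nash payoffs (6, 5).
Sequential outcome (Uptown, Loc5) differs from the Nash profile (Midtown, Loc3).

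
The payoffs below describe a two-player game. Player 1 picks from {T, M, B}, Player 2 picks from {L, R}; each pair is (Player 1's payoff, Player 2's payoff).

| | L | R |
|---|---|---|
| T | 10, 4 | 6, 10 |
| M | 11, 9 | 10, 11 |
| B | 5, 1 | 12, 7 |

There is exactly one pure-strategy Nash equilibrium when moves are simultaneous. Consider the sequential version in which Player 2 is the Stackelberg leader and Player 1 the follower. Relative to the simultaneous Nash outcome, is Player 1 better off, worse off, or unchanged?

worse off

Work backward from Player 1's decision.
- L → Player 1 plays M (best of 10, 11, 5); Player 2 gets 9.
- R → Player 1 plays B (best of 6, 10, 12); Player 2 gets 7.
Among 9, 7, the best is 9 at L. Subgame-perfect outcome: (M, L) with payoffs (11, 9).
For the simultaneous game, intersect best replies.
Player 1's best replies: L→M; R→B.
Player 2's best replies: T→R; M→R; B→R.
Only (B, R) has each player best-responding; Nash payoffs (12, 7).
Player 1 earns 11 sequentially versus 12 at the Nash outcome: worse off.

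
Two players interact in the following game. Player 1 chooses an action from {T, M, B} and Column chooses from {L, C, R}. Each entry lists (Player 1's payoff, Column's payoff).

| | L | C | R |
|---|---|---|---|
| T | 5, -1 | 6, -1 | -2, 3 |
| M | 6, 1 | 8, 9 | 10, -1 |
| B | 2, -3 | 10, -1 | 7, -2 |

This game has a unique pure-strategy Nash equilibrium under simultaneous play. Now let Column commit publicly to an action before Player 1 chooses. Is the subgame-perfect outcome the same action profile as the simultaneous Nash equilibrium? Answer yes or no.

no

Backward induction with Column moving first.
- L → Player 1 plays M (best of 5, 6, 2); Column gets 1.
- C → Player 1 plays B (best of 6, 8, 10); Column gets -1.
- R → Player 1 plays M (best of -2, 10, 7); Column gets -1.
Maximizing over 1, -1, -1, Column chooses L. Subgame-perfect outcome: (M, L) with payoffs (6, 1).
For the simultaneous game, intersect best replies.
Player 1's best replies: L→M; C→B; R→M.
Column's best replies: T→R; M→C; B→C.
The unique mutual best reply is (B, C), giving (10, -1).
Sequential outcome (M, L) differs from the Nash profile (B, C).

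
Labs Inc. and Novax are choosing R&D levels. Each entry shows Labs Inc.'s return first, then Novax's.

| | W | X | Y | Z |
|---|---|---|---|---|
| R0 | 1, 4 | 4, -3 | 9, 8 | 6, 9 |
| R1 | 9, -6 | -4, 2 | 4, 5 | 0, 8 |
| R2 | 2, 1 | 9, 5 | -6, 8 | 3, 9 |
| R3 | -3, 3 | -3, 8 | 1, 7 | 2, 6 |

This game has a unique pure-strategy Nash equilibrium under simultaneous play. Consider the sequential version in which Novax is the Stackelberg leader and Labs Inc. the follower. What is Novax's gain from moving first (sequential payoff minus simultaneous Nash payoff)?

Backward induction with Novax moving first.
- W: BR = R1, leader payoff -6.
- X: BR = R2, leader payoff 5.
- Y: BR = R0, leader payoff 8.
- Z: BR = R0, leader payoff 9.
Novax's induced payoffs are -6, 5, 8, 9, so Novax commits to Z. Subgame-perfect outcome: (R0, Z) with payoffs (6, 9).
For the simultaneous game, intersect best replies.
Labs Inc.'s best replies: W→R1; X→R2; Y→R0; Z→R0.
Novax's best replies: R0→Z; R1→Z; R2→Z; R3→X.
Only (R0, Z) has each player best-responding; Nash payoffs (6, 9).
Novax's commitment gain: 9 − 9 = 0.

0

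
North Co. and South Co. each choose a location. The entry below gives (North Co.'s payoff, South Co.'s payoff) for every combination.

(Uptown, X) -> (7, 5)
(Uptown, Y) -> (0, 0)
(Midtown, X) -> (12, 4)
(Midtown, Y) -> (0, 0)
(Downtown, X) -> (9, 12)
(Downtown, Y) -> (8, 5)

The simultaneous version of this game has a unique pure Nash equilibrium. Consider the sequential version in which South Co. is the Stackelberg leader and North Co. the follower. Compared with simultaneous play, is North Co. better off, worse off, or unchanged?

Solve by backward induction (South Co. leads).
- X: BR = Midtown, leader payoff 4.
- Y: BR = Downtown, leader payoff 5.
Maximizing over 4, 5, South Co. chooses Y. Subgame-perfect outcome: (Downtown, Y) with payoffs (8, 5).
Under simultaneous play:
North Co.'s best replies: X→Midtown; Y→Downtown.
South Co.'s best replies: Uptown→X; Midtown→X; Downtown→X.
The unique mutual best reply is (Midtown, X), giving (12, 4).
North Co. earns 8 sequentially versus 12 at the Nash outcome: worse off.

worse off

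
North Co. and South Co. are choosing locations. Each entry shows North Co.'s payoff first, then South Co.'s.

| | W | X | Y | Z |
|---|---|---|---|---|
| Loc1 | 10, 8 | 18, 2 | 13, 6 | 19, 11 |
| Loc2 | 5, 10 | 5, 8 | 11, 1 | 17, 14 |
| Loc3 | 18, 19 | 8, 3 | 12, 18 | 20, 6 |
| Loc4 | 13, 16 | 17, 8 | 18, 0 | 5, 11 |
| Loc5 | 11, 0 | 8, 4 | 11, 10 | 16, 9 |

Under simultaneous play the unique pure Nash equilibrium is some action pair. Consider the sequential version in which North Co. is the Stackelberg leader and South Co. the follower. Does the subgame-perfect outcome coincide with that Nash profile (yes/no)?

no

Backward induction with North Co. moving first.
- Loc1: South Co. compares 8, 2, 6, 11 and picks Z; North Co. would get 19.
- Loc2: South Co. compares 10, 8, 1, 14 and picks Z; North Co. would get 17.
- Loc3: South Co. compares 19, 3, 18, 6 and picks W; North Co. would get 18.
- Loc4: South Co. compares 16, 8, 0, 11 and picks W; North Co. would get 13.
- Loc5: South Co. compares 0, 4, 10, 9 and picks Y; North Co. would get 11.
North Co.'s induced payoffs are 19, 17, 18, 13, 11, so North Co. commits to Loc1. Subgame-perfect outcome: (Loc1, Z) with payoffs (19, 11).
Under simultaneous play:
North Co.'s best replies: W→Loc3; X→Loc1; Y→Loc4; Z→Loc3.
South Co.'s best replies: Loc1→Z; Loc2→Z; Loc3→W; Loc4→W; Loc5→Y.
Only (Loc3, W) has each player best-responding; Nash payoffs (18, 19).
Sequential outcome (Loc1, Z) differs from the Nash profile (Loc3, W).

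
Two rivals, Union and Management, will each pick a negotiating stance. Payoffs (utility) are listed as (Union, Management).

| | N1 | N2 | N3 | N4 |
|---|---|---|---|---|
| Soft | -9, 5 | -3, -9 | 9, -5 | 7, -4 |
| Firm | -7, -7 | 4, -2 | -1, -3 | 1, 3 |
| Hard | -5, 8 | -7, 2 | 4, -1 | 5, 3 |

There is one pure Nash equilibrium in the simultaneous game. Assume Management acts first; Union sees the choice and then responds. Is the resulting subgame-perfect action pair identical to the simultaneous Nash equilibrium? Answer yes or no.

yes

Backward induction with Management moving first.
- N1: Union compares -9, -7, -5 and picks Hard; Management would get 8.
- N2: Union compares -3, 4, -7 and picks Firm; Management would get -2.
- N3: Union compares 9, -1, 4 and picks Soft; Management would get -5.
- N4: Union compares 7, 1, 5 and picks Soft; Management would get -4.
Management's induced payoffs are 8, -2, -5, -4, so Management commits to N1. Subgame-perfect outcome: (Hard, N1) with payoffs (-5, 8).
Under simultaneous play:
Union's best replies: N1→Hard; N2→Firm; N3→Soft; N4→Soft.
Management's best replies: Soft→N1; Firm→N4; Hard→N1.
Only (Hard, N1) has each player best-responding; Nash payoffs (-5, 8).
Sequential outcome (Hard, N1) coincides with the Nash profile (Hard, N1).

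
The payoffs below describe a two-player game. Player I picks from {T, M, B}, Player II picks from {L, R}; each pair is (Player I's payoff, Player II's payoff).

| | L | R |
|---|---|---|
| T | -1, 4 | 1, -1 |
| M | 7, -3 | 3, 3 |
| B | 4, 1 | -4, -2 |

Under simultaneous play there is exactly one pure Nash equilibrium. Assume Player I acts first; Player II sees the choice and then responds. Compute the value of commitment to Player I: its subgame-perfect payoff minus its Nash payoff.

1

Solve by backward induction (Player I leads).
- T → Player II plays L (best of 4, -1); Player I gets -1.
- M → Player II plays R (best of -3, 3); Player I gets 3.
- B → Player II plays L (best of 1, -2); Player I gets 4.
Maximizing over -1, 3, 4, Player I chooses B. Subgame-perfect outcome: (B, L) with payoffs (4, 1).
Under simultaneous play:
Player I's best replies: L→M; R→M.
Player II's best replies: T→L; M→R; B→L.
The unique mutual best reply is (M, R), giving (3, 3).
Player I's commitment gain: 4 − 3 = 1.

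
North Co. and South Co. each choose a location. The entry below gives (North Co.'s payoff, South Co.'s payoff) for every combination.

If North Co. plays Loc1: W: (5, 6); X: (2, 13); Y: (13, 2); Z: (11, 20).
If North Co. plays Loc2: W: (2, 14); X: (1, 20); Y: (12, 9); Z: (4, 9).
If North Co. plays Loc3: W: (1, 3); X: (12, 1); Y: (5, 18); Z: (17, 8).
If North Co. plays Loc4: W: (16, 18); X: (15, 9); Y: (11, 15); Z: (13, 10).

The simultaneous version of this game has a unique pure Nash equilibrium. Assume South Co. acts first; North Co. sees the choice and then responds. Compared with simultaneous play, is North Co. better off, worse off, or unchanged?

unchanged

Solve by backward induction (South Co. leads).
- W: North Co. compares 5, 2, 1, 16 and picks Loc4; South Co. would get 18.
- X: North Co. compares 2, 1, 12, 15 and picks Loc4; South Co. would get 9.
- Y: North Co. compares 13, 12, 5, 11 and picks Loc1; South Co. would get 2.
- Z: North Co. compares 11, 4, 17, 13 and picks Loc3; South Co. would get 8.
Maximizing over 18, 9, 2, 8, South Co. chooses W. Subgame-perfect outcome: (Loc4, W) with payoffs (16, 18).
Under simultaneous play:
North Co.'s best replies: W→Loc4; X→Loc4; Y→Loc1; Z→Loc3.
South Co.'s best replies: Loc1→Z; Loc2→X; Loc3→Y; Loc4→W.
Only (Loc4, W) has each player best-responding; Nash payoffs (16, 18).
North Co. earns 16 sequentially versus 16 at the Nash outcome: unchanged.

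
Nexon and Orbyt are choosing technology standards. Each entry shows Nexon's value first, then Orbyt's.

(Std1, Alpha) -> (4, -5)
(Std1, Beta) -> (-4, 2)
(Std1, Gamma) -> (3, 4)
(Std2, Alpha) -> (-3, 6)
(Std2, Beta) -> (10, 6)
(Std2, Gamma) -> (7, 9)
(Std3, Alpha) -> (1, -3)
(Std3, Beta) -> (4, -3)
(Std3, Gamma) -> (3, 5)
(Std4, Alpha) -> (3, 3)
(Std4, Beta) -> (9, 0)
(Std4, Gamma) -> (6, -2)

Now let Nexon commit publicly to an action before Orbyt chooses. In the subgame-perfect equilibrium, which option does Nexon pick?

Std2

Backward induction with Nexon moving first.
- Std1: BR = Gamma, leader payoff 3.
- Std2: BR = Gamma, leader payoff 7.
- Std3: BR = Gamma, leader payoff 3.
- Std4: BR = Alpha, leader payoff 3.
Maximizing over 3, 7, 3, 3, Nexon chooses Std2. Subgame-perfect outcome: (Std2, Gamma) with payoffs (7, 9).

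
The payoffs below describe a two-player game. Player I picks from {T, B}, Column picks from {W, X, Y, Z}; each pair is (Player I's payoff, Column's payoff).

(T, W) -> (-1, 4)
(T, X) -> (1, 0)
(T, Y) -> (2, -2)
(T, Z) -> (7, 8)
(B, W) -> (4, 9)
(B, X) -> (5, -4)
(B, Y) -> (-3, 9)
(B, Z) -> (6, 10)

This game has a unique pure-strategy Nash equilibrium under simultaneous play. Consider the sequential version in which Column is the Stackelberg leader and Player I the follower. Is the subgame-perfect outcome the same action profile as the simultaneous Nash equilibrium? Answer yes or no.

no

Solve by backward induction (Column leads).
- W: BR = B, leader payoff 9.
- X: BR = B, leader payoff -4.
- Y: BR = T, leader payoff -2.
- Z: BR = T, leader payoff 8.
Among 9, -4, -2, 8, the best is 9 at W. Subgame-perfect outcome: (B, W) with payoffs (4, 9).
For the simultaneous game, intersect best replies.
Player I's best replies: W→B; X→B; Y→T; Z→T.
Column's best replies: T→Z; B→Z.
The unique mutual best reply is (T, Z), giving (7, 8).
Sequential outcome (B, W) differs from the Nash profile (T, Z).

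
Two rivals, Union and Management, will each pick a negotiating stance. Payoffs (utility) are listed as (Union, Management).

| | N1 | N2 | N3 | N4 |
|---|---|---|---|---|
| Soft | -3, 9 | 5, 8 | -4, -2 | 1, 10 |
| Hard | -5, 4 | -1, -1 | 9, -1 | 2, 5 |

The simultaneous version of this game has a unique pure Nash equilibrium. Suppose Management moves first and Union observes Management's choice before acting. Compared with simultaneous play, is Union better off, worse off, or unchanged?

Work backward from Union's decision.
- N1: Union compares -3, -5 and picks Soft; Management would get 9.
- N2: Union compares 5, -1 and picks Soft; Management would get 8.
- N3: Union compares -4, 9 and picks Hard; Management would get -1.
- N4: Union compares 1, 2 and picks Hard; Management would get 5.
Maximizing over 9, 8, -1, 5, Management chooses N1. Subgame-perfect outcome: (Soft, N1) with payoffs (-3, 9).
For the simultaneous game, intersect best replies.
Union's best replies: N1→Soft; N2→Soft; N3→Hard; N4→Hard.
Management's best replies: Soft→N4; Hard→N4.
Only (Hard, N4) has each player best-responding; Nash payoffs (2, 5).
Union earns -3 sequentially versus 2 at the Nash outcome: worse off.

worse off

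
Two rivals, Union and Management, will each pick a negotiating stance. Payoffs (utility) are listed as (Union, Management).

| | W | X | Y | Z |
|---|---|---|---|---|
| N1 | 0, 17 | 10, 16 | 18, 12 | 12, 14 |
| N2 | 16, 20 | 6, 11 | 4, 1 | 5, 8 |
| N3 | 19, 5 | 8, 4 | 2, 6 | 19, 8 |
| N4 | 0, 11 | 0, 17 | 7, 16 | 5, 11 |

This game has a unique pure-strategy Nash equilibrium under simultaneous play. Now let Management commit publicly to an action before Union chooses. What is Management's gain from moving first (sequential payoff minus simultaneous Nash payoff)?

Solve by backward induction (Management leads).
- W: Union compares 0, 16, 19, 0 and picks N3; Management would get 5.
- X: Union compares 10, 6, 8, 0 and picks N1; Management would get 16.
- Y: Union compares 18, 4, 2, 7 and picks N1; Management would get 12.
- Z: Union compares 12, 5, 19, 5 and picks N3; Management would get 8.
Among 5, 16, 12, 8, the best is 16 at X. Subgame-perfect outcome: (N1, X) with payoffs (10, 16).
Under simultaneous play:
Union's best replies: W→N3; X→N1; Y→N1; Z→N3.
Management's best replies: N1→W; N2→W; N3→Z; N4→X.
The unique mutual best reply is (N3, Z), giving (19, 8).
Management's commitment gain: 16 − 8 = 8.

8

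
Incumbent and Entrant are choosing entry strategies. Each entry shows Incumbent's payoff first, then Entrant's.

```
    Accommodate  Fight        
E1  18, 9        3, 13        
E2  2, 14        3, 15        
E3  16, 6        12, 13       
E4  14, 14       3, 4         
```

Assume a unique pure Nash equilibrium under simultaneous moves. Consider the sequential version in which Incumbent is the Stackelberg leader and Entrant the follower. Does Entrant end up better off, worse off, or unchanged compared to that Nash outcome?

Backward induction with Incumbent moving first.
- E1: BR = Fight, leader payoff 3.
- E2: BR = Fight, leader payoff 3.
- E3: BR = Fight, leader payoff 12.
- E4: BR = Accommodate, leader payoff 14.
Incumbent's induced payoffs are 3, 3, 12, 14, so Incumbent commits to E4. Subgame-perfect outcome: (E4, Accommodate) with payoffs (14, 14).
For the simultaneous game, intersect best replies.
Incumbent's best replies: Accommodate→E1; Fight→E3.
Entrant's best replies: E1→Fight; E2→Fight; E3→Fight; E4→Accommodate.
The unique mutual best reply is (E3, Fight), giving (12, 13).
Entrant earns 14 sequentially versus 13 at the Nash outcome: better off.

better off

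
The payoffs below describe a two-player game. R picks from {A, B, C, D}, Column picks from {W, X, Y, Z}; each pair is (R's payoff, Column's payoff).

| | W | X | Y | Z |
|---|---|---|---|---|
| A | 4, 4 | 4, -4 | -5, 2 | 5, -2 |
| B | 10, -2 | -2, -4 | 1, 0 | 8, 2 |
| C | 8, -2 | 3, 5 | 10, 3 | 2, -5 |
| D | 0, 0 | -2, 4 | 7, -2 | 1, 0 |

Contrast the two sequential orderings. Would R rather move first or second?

If R leads: Column's best replies are A→W, B→Z, C→X, D→X; R's induced payoffs 4, 8, 3, -2; outcome (B, Z), payoffs (8, 2).
If Column leads: R's best replies are W→B, X→A, Y→C, Z→B; Column's induced payoffs -2, -4, 3, 2; outcome (C, Y), payoffs (10, 3).
R gets 8 moving first and 10 moving second, so R prefers to move second.

second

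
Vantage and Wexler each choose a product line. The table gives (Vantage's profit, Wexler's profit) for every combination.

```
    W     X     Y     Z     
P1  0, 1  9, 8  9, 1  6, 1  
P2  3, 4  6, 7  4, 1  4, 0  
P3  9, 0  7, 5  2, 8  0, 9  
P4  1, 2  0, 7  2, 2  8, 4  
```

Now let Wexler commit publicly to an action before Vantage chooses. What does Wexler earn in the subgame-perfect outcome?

8

Work backward from Vantage's decision.
- W: BR = P3, leader payoff 0.
- X: BR = P1, leader payoff 8.
- Y: BR = P1, leader payoff 1.
- Z: BR = P4, leader payoff 4.
Wexler's induced payoffs are 0, 8, 1, 4, so Wexler commits to X. Subgame-perfect outcome: (P1, X) with payoffs (9, 8).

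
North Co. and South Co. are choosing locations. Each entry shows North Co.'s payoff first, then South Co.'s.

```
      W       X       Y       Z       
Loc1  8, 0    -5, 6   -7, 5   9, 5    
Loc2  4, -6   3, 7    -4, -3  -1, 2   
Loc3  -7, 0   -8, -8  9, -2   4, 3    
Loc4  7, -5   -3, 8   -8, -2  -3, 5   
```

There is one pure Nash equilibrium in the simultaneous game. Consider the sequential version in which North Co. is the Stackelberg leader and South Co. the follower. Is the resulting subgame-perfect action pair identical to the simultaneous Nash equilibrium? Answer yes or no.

South Co. best-responds to each possible North Co. move:
- Loc1 → South Co. plays X (best of 0, 6, 5, 5); North Co. gets -5.
- Loc2 → South Co. plays X (best of -6, 7, -3, 2); North Co. gets 3.
- Loc3 → South Co. plays Z (best of 0, -8, -2, 3); North Co. gets 4.
- Loc4 → South Co. plays X (best of -5, 8, -2, 5); North Co. gets -3.
North Co.'s induced payoffs are -5, 3, 4, -3, so North Co. commits to Loc3. Subgame-perfect outcome: (Loc3, Z) with payoffs (4, 3).
Under simultaneous play:
North Co.'s best replies: W→Loc1; X→Loc2; Y→Loc3; Z→Loc1.
South Co.'s best replies: Loc1→X; Loc2→X; Loc3→Z; Loc4→X.
The unique mutual best reply is (Loc2, X), giving (3, 7).
Sequential outcome (Loc3, Z) differs from the Nash profile (Loc2, X).

no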